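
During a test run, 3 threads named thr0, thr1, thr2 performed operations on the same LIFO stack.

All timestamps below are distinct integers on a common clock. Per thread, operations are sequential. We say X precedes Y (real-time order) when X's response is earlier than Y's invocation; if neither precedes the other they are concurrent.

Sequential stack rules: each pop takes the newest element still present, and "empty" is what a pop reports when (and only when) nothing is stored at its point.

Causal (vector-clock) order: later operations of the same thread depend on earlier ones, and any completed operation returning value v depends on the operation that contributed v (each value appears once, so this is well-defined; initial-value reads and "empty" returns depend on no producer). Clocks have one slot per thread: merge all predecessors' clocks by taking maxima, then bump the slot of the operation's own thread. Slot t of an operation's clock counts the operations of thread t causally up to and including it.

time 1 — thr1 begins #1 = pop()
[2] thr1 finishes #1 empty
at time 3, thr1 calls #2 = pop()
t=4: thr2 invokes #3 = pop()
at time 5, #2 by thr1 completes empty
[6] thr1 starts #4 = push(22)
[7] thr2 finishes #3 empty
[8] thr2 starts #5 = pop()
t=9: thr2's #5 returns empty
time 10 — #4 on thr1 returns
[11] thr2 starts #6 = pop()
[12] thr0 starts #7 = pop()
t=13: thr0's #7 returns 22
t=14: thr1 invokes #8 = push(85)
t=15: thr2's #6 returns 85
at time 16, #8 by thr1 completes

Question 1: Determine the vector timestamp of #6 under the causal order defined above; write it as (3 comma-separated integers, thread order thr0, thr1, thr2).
(0, 4, 3)

#3, invoked 4, has no incoming edges; only thr2's bump applies → (0, 0, 1)
#1, invoked 1, has no incoming edges; only thr1's bump applies → (0, 1, 0)
merge at #5 (invoked 8): VC(#3)=(0, 0, 1), own-thread bump on thr2 → (0, 0, 2)
merge at #2 (invoked 3): VC(#1)=(0, 1, 0), own-thread bump on thr1 → (0, 2, 0)
merge at #4 (invoked 6): VC(#2)=(0, 2, 0), own-thread bump on thr1 → (0, 3, 0)
merge at #8 (invoked 14): VC(#4)=(0, 3, 0), own-thread bump on thr1 → (0, 4, 0)
merge at #7 (invoked 12): VC(#4)=(0, 3, 0), own-thread bump on thr0 → (1, 3, 0)
merge at #6 (invoked 11): VC(#5)=(0, 0, 2), VC(#8)=(0, 4, 0), own-thread bump on thr2 → (0, 4, 3)
target: VC(#6) = (0, 4, 3)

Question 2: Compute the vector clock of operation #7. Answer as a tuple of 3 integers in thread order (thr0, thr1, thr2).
(1, 3, 0)

invoked at 4, #3 has no predecessors; its own thr2 bump gives (0, 0, 1)
invoked at 1, #1 has no predecessors; its own thr1 bump gives (0, 1, 0)
VC(#5, invoked at 8): max of VC(#3)=(0, 0, 1), then +1 on thread thr2 → (0, 0, 2)
VC(#2, invoked at 3): max of VC(#1)=(0, 1, 0), then +1 on thread thr1 → (0, 2, 0)
VC(#4, invoked at 6): max of VC(#2)=(0, 2, 0), then +1 on thread thr1 → (0, 3, 0)
VC(#8, invoked at 14): max of VC(#4)=(0, 3, 0), then +1 on thread thr1 → (0, 4, 0)
VC(#7, invoked at 12): max of VC(#4)=(0, 3, 0), then +1 on thread thr0 → (1, 3, 0)
VC(#6, invoked at 11): max of VC(#5)=(0, 0, 2), VC(#8)=(0, 4, 0), then +1 on thread thr2 → (0, 4, 3)
target: VC(#7) = (1, 3, 0)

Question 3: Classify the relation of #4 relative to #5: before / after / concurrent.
concurrent

#4 spans [6,10], #5 spans [8,9]
the intervals overlap in both directions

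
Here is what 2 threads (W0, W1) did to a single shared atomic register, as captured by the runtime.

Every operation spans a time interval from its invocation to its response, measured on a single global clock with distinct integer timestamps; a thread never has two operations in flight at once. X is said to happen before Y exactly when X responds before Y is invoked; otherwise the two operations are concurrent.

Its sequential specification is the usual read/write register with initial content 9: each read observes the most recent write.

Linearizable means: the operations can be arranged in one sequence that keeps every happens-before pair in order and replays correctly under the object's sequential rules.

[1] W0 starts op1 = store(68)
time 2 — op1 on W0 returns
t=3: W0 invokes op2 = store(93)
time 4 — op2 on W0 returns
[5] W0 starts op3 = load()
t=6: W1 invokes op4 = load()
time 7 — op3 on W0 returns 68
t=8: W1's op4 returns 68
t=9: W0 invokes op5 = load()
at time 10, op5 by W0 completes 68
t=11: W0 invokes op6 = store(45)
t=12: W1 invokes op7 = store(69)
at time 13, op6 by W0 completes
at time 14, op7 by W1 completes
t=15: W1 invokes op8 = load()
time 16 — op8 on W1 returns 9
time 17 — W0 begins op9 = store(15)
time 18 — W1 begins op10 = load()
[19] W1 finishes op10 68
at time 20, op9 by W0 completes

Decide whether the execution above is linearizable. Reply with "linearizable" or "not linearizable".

not linearizable

through event 6 a valid linearization exists; event 7 (op3 responding at time 7) ends that
exhaustive check: the 3 completed atomic register ops admit one real-time order; illegal
including or dropping the 1 pending operation (op4) in any combination fails
one such order, op1, op2, op3 (pending dropped), breaks at step 3 where op3 load() → 68 is illegal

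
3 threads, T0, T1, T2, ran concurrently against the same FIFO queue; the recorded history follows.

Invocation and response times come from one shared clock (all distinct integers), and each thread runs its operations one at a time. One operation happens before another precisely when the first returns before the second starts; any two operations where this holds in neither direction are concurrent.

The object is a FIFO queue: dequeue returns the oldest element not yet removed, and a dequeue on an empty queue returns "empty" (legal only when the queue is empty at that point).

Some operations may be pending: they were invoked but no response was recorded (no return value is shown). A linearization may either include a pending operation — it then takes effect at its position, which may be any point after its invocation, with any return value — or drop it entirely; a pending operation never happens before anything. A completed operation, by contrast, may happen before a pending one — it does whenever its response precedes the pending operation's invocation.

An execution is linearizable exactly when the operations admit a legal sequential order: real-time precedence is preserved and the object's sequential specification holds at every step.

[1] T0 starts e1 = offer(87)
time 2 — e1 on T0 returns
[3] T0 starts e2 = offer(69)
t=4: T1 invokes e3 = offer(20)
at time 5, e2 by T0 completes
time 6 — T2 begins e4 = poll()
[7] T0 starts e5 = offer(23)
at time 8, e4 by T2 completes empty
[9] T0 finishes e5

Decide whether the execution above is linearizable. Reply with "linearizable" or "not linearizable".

not linearizable

cut after 7 events: linearizable; cut after 8 events (e4 responds, time 8): not linearizable
the completed operations (3 total) allow one real-time order; the FIFO queue replay rejects it
include/drop combinations of the 2 pending operations (e3, e5) were all tried; none helps
one such order, e1, e2, e4 (pending dropped), breaks at step 3 where e4 poll() → empty is illegal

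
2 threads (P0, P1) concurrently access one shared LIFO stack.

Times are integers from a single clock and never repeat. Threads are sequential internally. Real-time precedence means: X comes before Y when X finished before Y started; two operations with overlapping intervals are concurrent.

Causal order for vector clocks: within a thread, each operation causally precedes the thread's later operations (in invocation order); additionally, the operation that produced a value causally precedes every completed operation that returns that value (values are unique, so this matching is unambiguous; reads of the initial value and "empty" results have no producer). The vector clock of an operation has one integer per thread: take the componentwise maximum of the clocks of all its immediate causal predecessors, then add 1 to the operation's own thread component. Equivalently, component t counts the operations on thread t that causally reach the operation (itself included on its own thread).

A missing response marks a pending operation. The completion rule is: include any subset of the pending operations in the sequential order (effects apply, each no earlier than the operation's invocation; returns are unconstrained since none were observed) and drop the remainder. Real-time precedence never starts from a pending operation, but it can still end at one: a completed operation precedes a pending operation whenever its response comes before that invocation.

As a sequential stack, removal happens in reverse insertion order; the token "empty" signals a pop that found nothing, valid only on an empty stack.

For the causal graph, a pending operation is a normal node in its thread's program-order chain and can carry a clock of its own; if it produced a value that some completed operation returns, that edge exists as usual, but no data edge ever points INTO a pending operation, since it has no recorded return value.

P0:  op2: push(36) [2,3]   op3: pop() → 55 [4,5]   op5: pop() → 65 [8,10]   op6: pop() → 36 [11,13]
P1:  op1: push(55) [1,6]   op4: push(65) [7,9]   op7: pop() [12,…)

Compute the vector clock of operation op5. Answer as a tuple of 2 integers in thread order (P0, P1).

(3, 2)

invoked at 1, op1 has no predecessors; its own P1 bump gives (0, 1)
invoked at 2, op2 has no predecessors; its own P0 bump gives (1, 0)
op4 (invocation 7): componentwise max over VC(op1)=(0, 1), +1 at P1, giving (0, 2)
op7 (invocation 12): componentwise max over VC(op4)=(0, 2), +1 at P1, giving (0, 3)
op3 (invocation 4): componentwise max over VC(op1)=(0, 1), VC(op2)=(1, 0), +1 at P0, giving (2, 1)
op5 (invocation 8): componentwise max over VC(op3)=(2, 1), VC(op4)=(0, 2), +1 at P0, giving (3, 2)
op6 (invocation 11): componentwise max over VC(op2)=(1, 0), VC(op5)=(3, 2), +1 at P0, giving (4, 2)
target: VC(op5) = (3, 2)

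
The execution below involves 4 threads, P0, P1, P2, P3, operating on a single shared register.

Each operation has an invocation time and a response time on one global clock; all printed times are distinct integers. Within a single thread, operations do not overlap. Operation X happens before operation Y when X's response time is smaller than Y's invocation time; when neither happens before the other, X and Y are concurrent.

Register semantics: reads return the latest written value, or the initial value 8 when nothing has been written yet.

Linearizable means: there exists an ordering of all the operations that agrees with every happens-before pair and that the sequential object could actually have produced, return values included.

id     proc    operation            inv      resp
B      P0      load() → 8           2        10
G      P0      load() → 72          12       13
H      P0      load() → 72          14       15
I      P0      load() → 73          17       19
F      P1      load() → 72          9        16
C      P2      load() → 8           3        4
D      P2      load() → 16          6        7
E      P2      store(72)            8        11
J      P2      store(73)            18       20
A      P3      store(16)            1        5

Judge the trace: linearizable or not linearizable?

one valid linearization: B, C, A, D, E, F, G, H, J, I
1. B load() → 8, leaving value 8
2. C load() → 8, leaving value 8
3. A store(16), leaving value 16
4. D load() → 16, leaving value 16
5. E store(72), leaving value 72
6. F load() → 72, leaving value 72
7. G load() → 72, leaving value 72
8. H load() → 72, leaving value 72
9. J store(73), leaving value 73
10. I load() → 73, leaving value 73

linearizable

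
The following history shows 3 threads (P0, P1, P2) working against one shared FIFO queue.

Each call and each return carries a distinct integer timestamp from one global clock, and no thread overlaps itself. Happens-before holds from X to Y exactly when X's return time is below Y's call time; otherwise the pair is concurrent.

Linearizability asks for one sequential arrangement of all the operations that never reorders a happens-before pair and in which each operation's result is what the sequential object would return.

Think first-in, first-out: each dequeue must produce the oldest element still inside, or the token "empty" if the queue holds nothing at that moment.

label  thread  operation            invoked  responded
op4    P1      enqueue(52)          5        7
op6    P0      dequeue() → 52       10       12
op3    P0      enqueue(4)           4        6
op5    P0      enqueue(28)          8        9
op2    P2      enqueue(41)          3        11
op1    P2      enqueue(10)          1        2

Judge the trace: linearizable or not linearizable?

prefix check: 1..11 passes, 1..12 fails once op6's time-12 response joins
checked exhaustively: 10 real-time-consistent orders of 6 completed operations, zero legal FIFO queue replays
take op1, op2, op3, op4, op5, op6: step 6 already fails, because op6 dequeue() → 52 cannot occur there
take op1, op2, op4, op3, op5, op6: step 6 already fails, because op6 dequeue() → 52 cannot occur there

not linearizable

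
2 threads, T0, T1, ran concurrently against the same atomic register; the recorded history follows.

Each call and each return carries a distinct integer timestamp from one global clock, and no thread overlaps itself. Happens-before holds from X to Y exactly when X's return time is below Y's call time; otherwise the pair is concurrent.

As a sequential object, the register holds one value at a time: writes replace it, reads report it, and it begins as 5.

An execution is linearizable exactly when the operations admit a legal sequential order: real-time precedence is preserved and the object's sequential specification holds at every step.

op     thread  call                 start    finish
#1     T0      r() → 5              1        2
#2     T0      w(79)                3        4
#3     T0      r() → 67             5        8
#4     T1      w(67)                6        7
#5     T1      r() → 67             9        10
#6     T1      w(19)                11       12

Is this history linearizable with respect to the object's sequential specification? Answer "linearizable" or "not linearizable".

one valid linearization: #1, #2, #4, #3, #5, #6
1. #1 r() → 5, leaving value 5
2. #2 w(79), leaving value 79
3. #4 w(67), leaving value 67
4. #3 r() → 67, leaving value 67
5. #5 r() → 67, leaving value 67
6. #6 w(19), leaving value 19

linearizable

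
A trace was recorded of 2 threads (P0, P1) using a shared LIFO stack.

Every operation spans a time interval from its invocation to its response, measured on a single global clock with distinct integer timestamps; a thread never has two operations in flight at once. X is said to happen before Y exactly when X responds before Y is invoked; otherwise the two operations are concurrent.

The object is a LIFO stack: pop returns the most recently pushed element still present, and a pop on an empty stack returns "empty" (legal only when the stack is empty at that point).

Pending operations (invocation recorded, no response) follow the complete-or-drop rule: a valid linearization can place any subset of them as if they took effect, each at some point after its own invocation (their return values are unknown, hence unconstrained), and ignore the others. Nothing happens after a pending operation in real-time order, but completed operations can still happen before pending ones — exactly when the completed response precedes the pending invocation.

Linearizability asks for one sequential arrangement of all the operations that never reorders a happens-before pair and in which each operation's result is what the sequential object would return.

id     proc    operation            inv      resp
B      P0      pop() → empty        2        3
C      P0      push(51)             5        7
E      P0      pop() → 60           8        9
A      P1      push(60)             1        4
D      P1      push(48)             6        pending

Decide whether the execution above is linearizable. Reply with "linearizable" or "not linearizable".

not linearizable

prefix check: 1..8 passes, 1..9 fails once E's time-9 response joins
checked exhaustively: 2 real-time-consistent orders of 4 completed operations, zero legal LIFO stack replays
no escape via the 1 pending operation (D): every completion choice fails
e.g. A, B, C, E (pending dropped): illegal at step 2, since B pop() → empty cannot apply there
e.g. B, A, C, E (pending dropped): illegal at step 4, since E pop() → 60 cannot apply there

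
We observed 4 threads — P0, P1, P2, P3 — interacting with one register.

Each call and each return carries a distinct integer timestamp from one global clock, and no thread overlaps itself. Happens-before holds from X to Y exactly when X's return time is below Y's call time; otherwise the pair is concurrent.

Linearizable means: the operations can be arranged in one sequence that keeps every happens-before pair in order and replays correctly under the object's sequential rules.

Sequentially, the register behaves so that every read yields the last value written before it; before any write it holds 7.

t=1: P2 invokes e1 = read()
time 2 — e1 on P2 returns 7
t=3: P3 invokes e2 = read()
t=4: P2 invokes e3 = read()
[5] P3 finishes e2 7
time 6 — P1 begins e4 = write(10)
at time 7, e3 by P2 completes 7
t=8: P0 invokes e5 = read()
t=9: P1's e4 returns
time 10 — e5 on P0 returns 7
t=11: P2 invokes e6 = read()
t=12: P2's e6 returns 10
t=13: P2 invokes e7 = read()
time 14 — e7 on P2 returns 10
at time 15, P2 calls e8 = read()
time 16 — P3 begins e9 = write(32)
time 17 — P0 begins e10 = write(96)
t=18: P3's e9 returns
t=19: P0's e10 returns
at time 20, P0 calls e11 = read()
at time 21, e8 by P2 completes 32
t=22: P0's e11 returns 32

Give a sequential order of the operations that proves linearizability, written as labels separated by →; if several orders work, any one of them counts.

e1 → e2 → e3 → e5 → e4 → e6 → e7 → e10 → e9 → e8 → e11

1. e1 read() → 7, leaving value 7
2. e2 read() → 7, leaving value 7
3. e3 read() → 7, leaving value 7
4. e5 read() → 7, leaving value 7
5. e4 write(10), leaving value 10
6. e6 read() → 10, leaving value 10
7. e7 read() → 10, leaving value 10
8. e10 write(96), leaving value 96
9. e9 write(32), leaving value 32
10. e8 read() → 32, leaving value 32
11. e11 read() → 32, leaving value 32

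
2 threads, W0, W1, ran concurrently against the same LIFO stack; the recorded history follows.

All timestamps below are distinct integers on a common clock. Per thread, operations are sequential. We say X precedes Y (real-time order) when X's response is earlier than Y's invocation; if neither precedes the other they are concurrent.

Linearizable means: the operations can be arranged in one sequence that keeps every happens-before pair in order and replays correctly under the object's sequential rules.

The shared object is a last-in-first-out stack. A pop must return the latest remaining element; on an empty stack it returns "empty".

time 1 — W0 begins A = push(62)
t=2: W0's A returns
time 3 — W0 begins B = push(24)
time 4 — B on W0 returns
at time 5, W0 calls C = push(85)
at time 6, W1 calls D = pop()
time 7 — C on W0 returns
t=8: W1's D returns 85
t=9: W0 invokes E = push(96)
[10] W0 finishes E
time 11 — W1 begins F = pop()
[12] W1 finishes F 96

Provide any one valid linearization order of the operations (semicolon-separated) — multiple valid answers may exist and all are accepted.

step 1: A push(62) — stack <62>
step 2: B push(24) — stack <62,24>
step 3: C push(85) — stack <62,24,85>
step 4: D pop() → 85 — stack <62,24>
step 5: E push(96) — stack <62,24,96>
step 6: F pop() → 96 — stack <62,24>

A; B; C; D; E; F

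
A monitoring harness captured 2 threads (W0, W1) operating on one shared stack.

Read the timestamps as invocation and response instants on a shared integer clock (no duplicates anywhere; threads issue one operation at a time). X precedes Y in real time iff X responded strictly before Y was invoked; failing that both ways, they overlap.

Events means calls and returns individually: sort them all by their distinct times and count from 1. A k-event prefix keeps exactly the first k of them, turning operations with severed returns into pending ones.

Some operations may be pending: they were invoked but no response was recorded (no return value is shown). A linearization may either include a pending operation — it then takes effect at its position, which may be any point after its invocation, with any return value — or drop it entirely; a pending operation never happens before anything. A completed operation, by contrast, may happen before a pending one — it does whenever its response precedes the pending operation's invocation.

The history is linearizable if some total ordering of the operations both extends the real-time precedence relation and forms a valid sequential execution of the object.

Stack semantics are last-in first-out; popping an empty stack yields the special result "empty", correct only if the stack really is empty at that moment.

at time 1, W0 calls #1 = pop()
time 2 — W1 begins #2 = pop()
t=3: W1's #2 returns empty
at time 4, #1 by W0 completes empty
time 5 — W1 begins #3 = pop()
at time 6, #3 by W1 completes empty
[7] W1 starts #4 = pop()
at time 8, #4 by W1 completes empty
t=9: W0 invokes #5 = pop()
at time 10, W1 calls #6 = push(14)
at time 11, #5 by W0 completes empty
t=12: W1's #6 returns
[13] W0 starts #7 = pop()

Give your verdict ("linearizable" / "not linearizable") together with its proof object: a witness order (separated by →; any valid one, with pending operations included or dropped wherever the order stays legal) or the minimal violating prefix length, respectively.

1. #1 pop() → empty, leaving stack <>
2. #2 pop() → empty, leaving stack <>
3. #3 pop() → empty, leaving stack <>
4. #4 pop() → empty, leaving stack <>
5. #5 pop() → empty, leaving stack <>
6. #6 push(14), leaving stack <14>

linearizable — witness: #1 → #2 → #3 → #4 → #5 → #6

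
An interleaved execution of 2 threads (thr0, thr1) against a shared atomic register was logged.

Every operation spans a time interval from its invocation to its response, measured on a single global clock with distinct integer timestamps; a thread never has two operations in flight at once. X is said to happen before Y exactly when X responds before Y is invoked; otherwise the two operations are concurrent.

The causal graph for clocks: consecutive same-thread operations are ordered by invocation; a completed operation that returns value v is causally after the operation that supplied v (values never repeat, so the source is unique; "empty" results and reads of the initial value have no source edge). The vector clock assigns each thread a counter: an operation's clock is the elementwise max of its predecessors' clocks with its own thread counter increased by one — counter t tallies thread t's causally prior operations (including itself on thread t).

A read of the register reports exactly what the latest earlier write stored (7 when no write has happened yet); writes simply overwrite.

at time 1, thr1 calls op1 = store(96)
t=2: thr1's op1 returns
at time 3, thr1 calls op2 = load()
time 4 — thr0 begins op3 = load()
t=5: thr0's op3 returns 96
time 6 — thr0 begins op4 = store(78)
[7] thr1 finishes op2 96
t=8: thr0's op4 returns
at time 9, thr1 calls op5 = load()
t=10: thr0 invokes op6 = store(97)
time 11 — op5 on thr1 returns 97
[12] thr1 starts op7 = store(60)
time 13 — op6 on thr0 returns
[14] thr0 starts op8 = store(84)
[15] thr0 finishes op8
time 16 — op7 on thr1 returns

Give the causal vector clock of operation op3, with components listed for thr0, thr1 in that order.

op1, invoked 1, has no incoming edges; only thr1's bump applies → (0, 1)
merge at op2 (invoked 3): VC(op1)=(0, 1), own-thread bump on thr1 → (0, 2)
merge at op3 (invoked 4): VC(op1)=(0, 1), own-thread bump on thr0 → (1, 1)
merge at op4 (invoked 6): VC(op3)=(1, 1), own-thread bump on thr0 → (2, 1)
merge at op6 (invoked 10): VC(op4)=(2, 1), own-thread bump on thr0 → (3, 1)
merge at op8 (invoked 14): VC(op6)=(3, 1), own-thread bump on thr0 → (4, 1)
merge at op5 (invoked 9): VC(op2)=(0, 2), VC(op6)=(3, 1), own-thread bump on thr1 → (3, 3)
merge at op7 (invoked 12): VC(op5)=(3, 3), own-thread bump on thr1 → (3, 4)
target: VC(op3) = (1, 1)

(1, 1)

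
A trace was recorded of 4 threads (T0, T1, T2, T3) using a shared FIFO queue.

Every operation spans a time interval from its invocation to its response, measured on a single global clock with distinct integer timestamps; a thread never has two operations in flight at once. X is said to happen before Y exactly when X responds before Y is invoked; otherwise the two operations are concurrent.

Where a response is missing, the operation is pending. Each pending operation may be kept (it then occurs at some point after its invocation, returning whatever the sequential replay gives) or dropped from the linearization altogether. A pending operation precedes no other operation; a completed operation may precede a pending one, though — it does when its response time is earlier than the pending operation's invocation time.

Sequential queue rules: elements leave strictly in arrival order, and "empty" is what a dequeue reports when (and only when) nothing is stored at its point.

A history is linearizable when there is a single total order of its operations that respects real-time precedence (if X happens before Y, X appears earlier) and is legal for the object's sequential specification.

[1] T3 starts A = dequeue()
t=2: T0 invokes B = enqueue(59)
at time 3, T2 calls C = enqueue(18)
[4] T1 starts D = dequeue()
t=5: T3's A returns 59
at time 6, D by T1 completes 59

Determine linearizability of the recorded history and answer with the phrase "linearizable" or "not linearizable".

not linearizable

already the first 6 events (up to D's response at time 6) admit no linearization; the first 5 still do
checked exhaustively: 2 real-time-consistent orders of 2 completed operations, zero legal FIFO queue replays
every completion of the 2 pending operations (B, C) was checked; none linearizes
take A, D (pending dropped): step 1 already fails, because A dequeue() → 59 cannot occur there
take D, A (pending dropped): step 1 already fails, because D dequeue() → 59 cannot occur there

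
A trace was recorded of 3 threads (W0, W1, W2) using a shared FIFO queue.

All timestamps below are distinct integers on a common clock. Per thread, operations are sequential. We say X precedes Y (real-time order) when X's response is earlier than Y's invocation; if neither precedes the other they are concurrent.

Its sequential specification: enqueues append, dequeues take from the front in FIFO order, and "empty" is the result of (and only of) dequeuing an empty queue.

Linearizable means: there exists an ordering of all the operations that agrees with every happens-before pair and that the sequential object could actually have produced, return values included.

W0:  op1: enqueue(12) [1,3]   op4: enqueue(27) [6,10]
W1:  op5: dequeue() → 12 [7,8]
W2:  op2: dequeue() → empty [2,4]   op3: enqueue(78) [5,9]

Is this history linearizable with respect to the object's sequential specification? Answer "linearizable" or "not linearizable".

a witness: op2, op1, op3, op4, op5
after step 1 (op2 dequeue() → empty): queue <>
after step 2 (op1 enqueue(12)): queue <12>
after step 3 (op3 enqueue(78)): queue <12,78>
after step 4 (op4 enqueue(27)): queue <12,78,27>
after step 5 (op5 dequeue() → 12): queue <78,27>

linearizable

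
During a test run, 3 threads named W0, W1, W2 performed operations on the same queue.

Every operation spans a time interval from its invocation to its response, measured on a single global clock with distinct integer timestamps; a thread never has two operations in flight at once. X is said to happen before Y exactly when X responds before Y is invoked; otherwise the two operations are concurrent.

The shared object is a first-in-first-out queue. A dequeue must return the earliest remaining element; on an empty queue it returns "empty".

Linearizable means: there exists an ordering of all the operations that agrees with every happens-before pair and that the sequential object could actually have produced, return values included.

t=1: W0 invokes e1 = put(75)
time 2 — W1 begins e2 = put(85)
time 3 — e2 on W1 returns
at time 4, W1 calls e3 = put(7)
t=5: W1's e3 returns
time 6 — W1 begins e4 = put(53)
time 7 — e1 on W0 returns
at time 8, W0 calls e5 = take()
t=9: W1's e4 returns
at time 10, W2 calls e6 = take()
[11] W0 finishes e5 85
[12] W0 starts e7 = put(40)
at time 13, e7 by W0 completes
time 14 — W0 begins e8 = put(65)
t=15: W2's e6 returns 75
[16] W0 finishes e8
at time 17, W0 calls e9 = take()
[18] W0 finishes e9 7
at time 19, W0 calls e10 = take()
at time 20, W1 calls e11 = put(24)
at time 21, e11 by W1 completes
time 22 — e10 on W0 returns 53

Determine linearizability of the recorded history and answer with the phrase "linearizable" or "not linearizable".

linearizable

witness order: e1, e2, e3, e4, e6, e5, e7, e8, e9, e10, e11
1. e1 put(75), leaving queue <75>
2. e2 put(85), leaving queue <75,85>
3. e3 put(7), leaving queue <75,85,7>
4. e4 put(53), leaving queue <75,85,7,53>
5. e6 take() → 75, leaving queue <85,7,53>
6. e5 take() → 85, leaving queue <7,53>
7. e7 put(40), leaving queue <7,53,40>
8. e8 put(65), leaving queue <7,53,40,65>
9. e9 take() → 7, leaving queue <53,40,65>
10. e10 take() → 53, leaving queue <40,65>
11. e11 put(24), leaving queue <40,65,24>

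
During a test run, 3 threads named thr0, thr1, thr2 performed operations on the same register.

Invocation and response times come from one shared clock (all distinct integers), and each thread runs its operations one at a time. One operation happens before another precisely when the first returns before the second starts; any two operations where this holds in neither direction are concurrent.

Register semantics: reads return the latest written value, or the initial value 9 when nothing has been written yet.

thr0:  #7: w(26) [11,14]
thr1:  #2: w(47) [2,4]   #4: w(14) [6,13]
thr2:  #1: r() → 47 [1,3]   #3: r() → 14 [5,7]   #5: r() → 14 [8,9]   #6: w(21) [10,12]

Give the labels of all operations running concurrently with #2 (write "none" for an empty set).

#2 spans [2,4]; an op avoiding the whole window 2..4 is ordered, any other is concurrent
#1 [1,3]: concurrent
#3 [5,7]: after
#4 [6,13]: after
#5 [8,9]: after
#6 [10,12]: after
#7 [11,14]: after

#1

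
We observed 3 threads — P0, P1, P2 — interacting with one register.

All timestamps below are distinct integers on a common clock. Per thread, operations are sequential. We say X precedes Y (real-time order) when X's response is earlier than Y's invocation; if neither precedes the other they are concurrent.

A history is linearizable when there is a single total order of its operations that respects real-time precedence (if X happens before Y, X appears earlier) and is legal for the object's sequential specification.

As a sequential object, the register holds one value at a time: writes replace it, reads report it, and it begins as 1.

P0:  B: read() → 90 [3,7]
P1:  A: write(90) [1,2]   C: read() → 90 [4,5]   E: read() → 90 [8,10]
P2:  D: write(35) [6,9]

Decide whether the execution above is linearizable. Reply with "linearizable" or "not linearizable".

witness order: A, B, C, E, D
after step 1 (A write(90)): value 90
after step 2 (B read() → 90): value 90
after step 3 (C read() → 90): value 90
after step 4 (E read() → 90): value 90
after step 5 (D write(35)): value 35

linearizable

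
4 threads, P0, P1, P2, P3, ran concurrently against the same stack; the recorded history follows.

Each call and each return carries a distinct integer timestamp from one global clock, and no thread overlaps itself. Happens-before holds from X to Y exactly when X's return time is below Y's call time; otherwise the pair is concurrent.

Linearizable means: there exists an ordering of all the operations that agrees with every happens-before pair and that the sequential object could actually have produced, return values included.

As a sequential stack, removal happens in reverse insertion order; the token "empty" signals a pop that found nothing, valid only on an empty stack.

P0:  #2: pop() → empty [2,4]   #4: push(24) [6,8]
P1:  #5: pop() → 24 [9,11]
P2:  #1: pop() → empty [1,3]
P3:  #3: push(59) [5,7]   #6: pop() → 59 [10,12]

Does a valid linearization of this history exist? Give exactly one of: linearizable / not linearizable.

one valid linearization: #1, #2, #3, #4, #5, #6
step 1: #1 pop() → empty — stack <>
step 2: #2 pop() → empty — stack <>
step 3: #3 push(59) — stack <59>
step 4: #4 push(24) — stack <59,24>
step 5: #5 pop() → 24 — stack <59>
step 6: #6 pop() → 59 — stack <>

linearizable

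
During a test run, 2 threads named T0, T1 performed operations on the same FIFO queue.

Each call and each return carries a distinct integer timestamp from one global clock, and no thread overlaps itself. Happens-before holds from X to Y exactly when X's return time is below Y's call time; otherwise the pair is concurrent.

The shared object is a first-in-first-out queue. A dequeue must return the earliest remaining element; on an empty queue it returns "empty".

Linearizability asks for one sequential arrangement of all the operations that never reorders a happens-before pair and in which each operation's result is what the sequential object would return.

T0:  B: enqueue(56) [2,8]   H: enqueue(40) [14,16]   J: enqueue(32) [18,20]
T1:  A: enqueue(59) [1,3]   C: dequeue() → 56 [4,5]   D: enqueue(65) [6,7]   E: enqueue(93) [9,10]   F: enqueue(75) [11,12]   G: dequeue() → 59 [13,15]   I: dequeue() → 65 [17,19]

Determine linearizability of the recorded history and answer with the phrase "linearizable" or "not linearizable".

one valid linearization: B, A, C, D, E, F, G, H, I, J
step 1: B enqueue(56) — queue <56>
step 2: A enqueue(59) — queue <56,59>
step 3: C dequeue() → 56 — queue <59>
step 4: D enqueue(65) — queue <59,65>
step 5: E enqueue(93) — queue <59,65,93>
step 6: F enqueue(75) — queue <59,65,93,75>
step 7: G dequeue() → 59 — queue <65,93,75>
step 8: H enqueue(40) — queue <65,93,75,40>
step 9: I dequeue() → 65 — queue <93,75,40>
step 10: J enqueue(32) — queue <93,75,40,32>

linearizable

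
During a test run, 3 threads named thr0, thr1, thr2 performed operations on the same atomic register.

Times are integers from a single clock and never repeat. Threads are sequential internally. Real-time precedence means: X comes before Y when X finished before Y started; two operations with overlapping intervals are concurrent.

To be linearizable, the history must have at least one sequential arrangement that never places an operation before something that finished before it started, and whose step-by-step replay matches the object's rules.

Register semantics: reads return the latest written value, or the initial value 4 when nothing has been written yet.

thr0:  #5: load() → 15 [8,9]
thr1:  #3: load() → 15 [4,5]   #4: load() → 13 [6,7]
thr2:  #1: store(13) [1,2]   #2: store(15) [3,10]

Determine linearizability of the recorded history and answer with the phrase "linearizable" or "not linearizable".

not linearizable

through event 6 a valid linearization exists; event 7 (#4 responding at time 7) ends that
exhaustive check: the 3 completed atomic register ops admit one real-time order; illegal
no completion choice of the 1 pending operation (#2) rescues it — every subset was tried
sample order #1, #3, #4 (pending dropped) stalls at step 2 — #3 load() → 15 has no legal effect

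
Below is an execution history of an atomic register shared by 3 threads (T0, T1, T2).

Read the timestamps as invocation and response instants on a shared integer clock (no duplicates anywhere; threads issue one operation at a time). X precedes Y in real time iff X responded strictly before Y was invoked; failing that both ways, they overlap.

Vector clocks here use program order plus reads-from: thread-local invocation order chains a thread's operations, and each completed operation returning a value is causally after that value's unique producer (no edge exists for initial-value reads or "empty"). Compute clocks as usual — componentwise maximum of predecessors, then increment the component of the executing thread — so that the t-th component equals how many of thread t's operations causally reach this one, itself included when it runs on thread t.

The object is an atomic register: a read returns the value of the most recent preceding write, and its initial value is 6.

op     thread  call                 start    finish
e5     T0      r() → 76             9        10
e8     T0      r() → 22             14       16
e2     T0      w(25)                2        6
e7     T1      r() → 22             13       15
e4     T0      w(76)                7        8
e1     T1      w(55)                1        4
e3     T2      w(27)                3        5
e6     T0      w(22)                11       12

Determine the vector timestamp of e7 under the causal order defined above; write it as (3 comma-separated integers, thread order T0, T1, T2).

(4, 2, 0)

invoked at 3, e3 has no predecessors; its own T2 bump gives (0, 0, 1)
invoked at 1, e1 has no predecessors; its own T1 bump gives (0, 1, 0)
invoked at 2, e2 has no predecessors; its own T0 bump gives (1, 0, 0)
from VC(e2)=(1, 0, 0), e4 (invoked 7) maxes components and bumps T0 → (2, 0, 0)
from VC(e4)=(2, 0, 0), e5 (invoked 9) maxes components and bumps T0 → (3, 0, 0)
from VC(e5)=(3, 0, 0), e6 (invoked 11) maxes components and bumps T0 → (4, 0, 0)
from VC(e6)=(4, 0, 0), e8 (invoked 14) maxes components and bumps T0 → (5, 0, 0)
from VC(e1)=(0, 1, 0), VC(e6)=(4, 0, 0), e7 (invoked 13) maxes components and bumps T1 → (4, 2, 0)
target: VC(e7) = (4, 2, 0)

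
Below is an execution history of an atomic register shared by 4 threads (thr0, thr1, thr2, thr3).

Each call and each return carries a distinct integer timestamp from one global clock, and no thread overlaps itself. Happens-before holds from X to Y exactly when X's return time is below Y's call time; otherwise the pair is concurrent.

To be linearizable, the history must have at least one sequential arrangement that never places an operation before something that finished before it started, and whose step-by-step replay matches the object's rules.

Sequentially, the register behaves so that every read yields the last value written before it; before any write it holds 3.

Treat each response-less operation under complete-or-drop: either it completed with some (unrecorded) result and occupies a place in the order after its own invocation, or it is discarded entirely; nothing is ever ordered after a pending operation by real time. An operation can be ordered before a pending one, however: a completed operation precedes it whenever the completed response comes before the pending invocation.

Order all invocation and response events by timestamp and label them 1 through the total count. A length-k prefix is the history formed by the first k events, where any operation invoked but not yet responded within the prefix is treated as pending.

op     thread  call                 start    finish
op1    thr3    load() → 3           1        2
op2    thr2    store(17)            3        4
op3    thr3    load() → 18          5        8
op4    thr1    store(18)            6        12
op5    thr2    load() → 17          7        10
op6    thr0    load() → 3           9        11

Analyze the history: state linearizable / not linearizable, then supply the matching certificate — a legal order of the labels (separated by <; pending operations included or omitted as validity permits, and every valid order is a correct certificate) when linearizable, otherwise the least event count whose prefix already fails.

cut after 10 events: linearizable; cut after 11 events (op6 responds, time 11): not linearizable
the 5 completed operations admit 3 real-time orders; each fails the atomic register replay
including or dropping the 1 pending operation (op4) in any combination fails
e.g. op1, op2, op3, op5, op6 (pending dropped): illegal at step 3, since op3 load() → 18 cannot apply there
e.g. op1, op2, op3, op6, op5 (pending dropped): illegal at step 3, since op3 load() → 18 cannot apply there

not linearizable — minimal violating prefix: 11 events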